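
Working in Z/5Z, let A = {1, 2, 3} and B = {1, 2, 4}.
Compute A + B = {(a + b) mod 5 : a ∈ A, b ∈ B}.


Work in Z/5Z: reduce every sum a + b modulo 5.
Enumerate all 9 pairs:
a = 1: 1+1=2, 1+2=3, 1+4=0
a = 2: 2+1=3, 2+2=4, 2+4=1
a = 3: 3+1=4, 3+2=0, 3+4=2
Distinct residues collected: {0, 1, 2, 3, 4}
|A + B| = 5 (out of 5 total residues).

A + B = {0, 1, 2, 3, 4}


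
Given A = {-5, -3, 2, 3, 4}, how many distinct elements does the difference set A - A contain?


A - A = {a - a' : a, a' ∈ A}; |A| = 5.
Bounds: 2|A|-1 ≤ |A - A| ≤ |A|² - |A| + 1, i.e. 9 ≤ |A - A| ≤ 21.
Note: 0 ∈ A - A always (from a - a). The set is symmetric: if d ∈ A - A then -d ∈ A - A.
Enumerate nonzero differences d = a - a' with a > a' (then include -d):
Positive differences: {1, 2, 5, 6, 7, 8, 9}
Full difference set: {0} ∪ (positive diffs) ∪ (negative diffs).
|A - A| = 1 + 2·7 = 15 (matches direct enumeration: 15).

|A - A| = 15


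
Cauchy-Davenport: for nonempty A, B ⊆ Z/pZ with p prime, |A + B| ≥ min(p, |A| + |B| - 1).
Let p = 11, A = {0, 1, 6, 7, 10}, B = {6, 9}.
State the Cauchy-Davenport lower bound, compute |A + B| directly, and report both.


Cauchy-Davenport: |A + B| ≥ min(p, |A| + |B| - 1) for A, B nonempty in Z/pZ.
|A| = 5, |B| = 2, p = 11.
CD lower bound = min(11, 5 + 2 - 1) = min(11, 6) = 6.
Compute A + B mod 11 directly:
a = 0: 0+6=6, 0+9=9
a = 1: 1+6=7, 1+9=10
a = 6: 6+6=1, 6+9=4
a = 7: 7+6=2, 7+9=5
a = 10: 10+6=5, 10+9=8
A + B = {1, 2, 4, 5, 6, 7, 8, 9, 10}, so |A + B| = 9.
Verify: 9 ≥ 6? Yes ✓.

CD lower bound = 6, actual |A + B| = 9.


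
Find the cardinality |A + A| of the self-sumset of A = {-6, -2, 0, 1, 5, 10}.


A + A = {a + a' : a, a' ∈ A}; |A| = 6.
General bounds: 2|A| - 1 ≤ |A + A| ≤ |A|(|A|+1)/2, i.e. 11 ≤ |A + A| ≤ 21.
Lower bound 2|A|-1 is attained iff A is an arithmetic progression.
Enumerate sums a + a' for a ≤ a' (symmetric, so this suffices):
a = -6: -6+-6=-12, -6+-2=-8, -6+0=-6, -6+1=-5, -6+5=-1, -6+10=4
a = -2: -2+-2=-4, -2+0=-2, -2+1=-1, -2+5=3, -2+10=8
a = 0: 0+0=0, 0+1=1, 0+5=5, 0+10=10
a = 1: 1+1=2, 1+5=6, 1+10=11
a = 5: 5+5=10, 5+10=15
a = 10: 10+10=20
Distinct sums: {-12, -8, -6, -5, -4, -2, -1, 0, 1, 2, 3, 4, 5, 6, 8, 10, 11, 15, 20}
|A + A| = 19

|A + A| = 19


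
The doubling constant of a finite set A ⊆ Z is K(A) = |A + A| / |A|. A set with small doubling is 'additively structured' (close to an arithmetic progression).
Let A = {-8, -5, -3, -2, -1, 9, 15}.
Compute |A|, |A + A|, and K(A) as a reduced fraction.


|A| = 7.
Compute A + A by enumerating all 49 pairs.
A + A = {-16, -13, -11, -10, -9, -8, -7, -6, -5, -4, -3, -2, 1, 4, 6, 7, 8, 10, 12, 13, 14, 18, 24, 30}, so |A + A| = 24.
K = |A + A| / |A| = 24/7 (already in lowest terms) ≈ 3.4286.
Reference: AP of size 7 gives K = 13/7 ≈ 1.8571; a fully generic set of size 7 gives K ≈ 4.0000.

|A| = 7, |A + A| = 24, K = 24/7.


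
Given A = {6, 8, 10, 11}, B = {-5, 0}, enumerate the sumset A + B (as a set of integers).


A + B = {a + b : a ∈ A, b ∈ B}.
Enumerate all |A|·|B| = 4·2 = 8 pairs (a, b) and collect distinct sums.
a = 6: 6+-5=1, 6+0=6
a = 8: 8+-5=3, 8+0=8
a = 10: 10+-5=5, 10+0=10
a = 11: 11+-5=6, 11+0=11
Collecting distinct sums: A + B = {1, 3, 5, 6, 8, 10, 11}
|A + B| = 7

A + B = {1, 3, 5, 6, 8, 10, 11}


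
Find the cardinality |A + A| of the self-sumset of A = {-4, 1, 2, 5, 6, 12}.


A + A = {a + a' : a, a' ∈ A}; |A| = 6.
General bounds: 2|A| - 1 ≤ |A + A| ≤ |A|(|A|+1)/2, i.e. 11 ≤ |A + A| ≤ 21.
Lower bound 2|A|-1 is attained iff A is an arithmetic progression.
Enumerate sums a + a' for a ≤ a' (symmetric, so this suffices):
a = -4: -4+-4=-8, -4+1=-3, -4+2=-2, -4+5=1, -4+6=2, -4+12=8
a = 1: 1+1=2, 1+2=3, 1+5=6, 1+6=7, 1+12=13
a = 2: 2+2=4, 2+5=7, 2+6=8, 2+12=14
a = 5: 5+5=10, 5+6=11, 5+12=17
a = 6: 6+6=12, 6+12=18
a = 12: 12+12=24
Distinct sums: {-8, -3, -2, 1, 2, 3, 4, 6, 7, 8, 10, 11, 12, 13, 14, 17, 18, 24}
|A + A| = 18

|A + A| = 18


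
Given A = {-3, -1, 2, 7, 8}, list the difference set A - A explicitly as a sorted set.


A - A = {a - a' : a, a' ∈ A}.
Compute a - a' for each ordered pair (a, a'):
a = -3: -3--3=0, -3--1=-2, -3-2=-5, -3-7=-10, -3-8=-11
a = -1: -1--3=2, -1--1=0, -1-2=-3, -1-7=-8, -1-8=-9
a = 2: 2--3=5, 2--1=3, 2-2=0, 2-7=-5, 2-8=-6
a = 7: 7--3=10, 7--1=8, 7-2=5, 7-7=0, 7-8=-1
a = 8: 8--3=11, 8--1=9, 8-2=6, 8-7=1, 8-8=0
Collecting distinct values (and noting 0 appears from a-a):
A - A = {-11, -10, -9, -8, -6, -5, -3, -2, -1, 0, 1, 2, 3, 5, 6, 8, 9, 10, 11}
|A - A| = 19

A - A = {-11, -10, -9, -8, -6, -5, -3, -2, -1, 0, 1, 2, 3, 5, 6, 8, 9, 10, 11}


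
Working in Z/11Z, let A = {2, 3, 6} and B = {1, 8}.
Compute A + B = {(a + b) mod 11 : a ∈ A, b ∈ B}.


Work in Z/11Z: reduce every sum a + b modulo 11.
Enumerate all 6 pairs:
a = 2: 2+1=3, 2+8=10
a = 3: 3+1=4, 3+8=0
a = 6: 6+1=7, 6+8=3
Distinct residues collected: {0, 3, 4, 7, 10}
|A + B| = 5 (out of 11 total residues).

A + B = {0, 3, 4, 7, 10}


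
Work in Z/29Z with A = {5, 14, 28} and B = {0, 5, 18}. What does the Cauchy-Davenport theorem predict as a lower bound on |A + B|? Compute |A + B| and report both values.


Cauchy-Davenport: |A + B| ≥ min(p, |A| + |B| - 1) for A, B nonempty in Z/pZ.
|A| = 3, |B| = 3, p = 29.
CD lower bound = min(29, 3 + 3 - 1) = min(29, 5) = 5.
Compute A + B mod 29 directly:
a = 5: 5+0=5, 5+5=10, 5+18=23
a = 14: 14+0=14, 14+5=19, 14+18=3
a = 28: 28+0=28, 28+5=4, 28+18=17
A + B = {3, 4, 5, 10, 14, 17, 19, 23, 28}, so |A + B| = 9.
Verify: 9 ≥ 5? Yes ✓.

CD lower bound = 5, actual |A + B| = 9.


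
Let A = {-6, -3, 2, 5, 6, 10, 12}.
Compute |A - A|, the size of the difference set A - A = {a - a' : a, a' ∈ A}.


A - A = {a - a' : a, a' ∈ A}; |A| = 7.
Bounds: 2|A|-1 ≤ |A - A| ≤ |A|² - |A| + 1, i.e. 13 ≤ |A - A| ≤ 43.
Note: 0 ∈ A - A always (from a - a). The set is symmetric: if d ∈ A - A then -d ∈ A - A.
Enumerate nonzero differences d = a - a' with a > a' (then include -d):
Positive differences: {1, 2, 3, 4, 5, 6, 7, 8, 9, 10, 11, 12, 13, 15, 16, 18}
Full difference set: {0} ∪ (positive diffs) ∪ (negative diffs).
|A - A| = 1 + 2·16 = 33 (matches direct enumeration: 33).

|A - A| = 33


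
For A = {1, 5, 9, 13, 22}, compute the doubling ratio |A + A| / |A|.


|A| = 5.
Compute A + A by enumerating all 25 pairs.
A + A = {2, 6, 10, 14, 18, 22, 23, 26, 27, 31, 35, 44}, so |A + A| = 12.
K = |A + A| / |A| = 12/5 (already in lowest terms) ≈ 2.4000.
Reference: AP of size 5 gives K = 9/5 ≈ 1.8000; a fully generic set of size 5 gives K ≈ 3.0000.

|A| = 5, |A + A| = 12, K = 12/5.


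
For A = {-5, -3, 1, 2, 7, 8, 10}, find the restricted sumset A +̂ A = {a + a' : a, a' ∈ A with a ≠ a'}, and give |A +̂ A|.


Restricted sumset: A +̂ A = {a + a' : a ∈ A, a' ∈ A, a ≠ a'}.
Equivalently, take A + A and drop any sum 2a that is achievable ONLY as a + a for a ∈ A (i.e. sums representable only with equal summands).
Enumerate pairs (a, a') with a < a' (symmetric, so each unordered pair gives one sum; this covers all a ≠ a'):
  -5 + -3 = -8
  -5 + 1 = -4
  -5 + 2 = -3
  -5 + 7 = 2
  -5 + 8 = 3
  -5 + 10 = 5
  -3 + 1 = -2
  -3 + 2 = -1
  -3 + 7 = 4
  -3 + 8 = 5
  -3 + 10 = 7
  1 + 2 = 3
  1 + 7 = 8
  1 + 8 = 9
  1 + 10 = 11
  2 + 7 = 9
  2 + 8 = 10
  2 + 10 = 12
  7 + 8 = 15
  7 + 10 = 17
  8 + 10 = 18
Collected distinct sums: {-8, -4, -3, -2, -1, 2, 3, 4, 5, 7, 8, 9, 10, 11, 12, 15, 17, 18}
|A +̂ A| = 18
(Reference bound: |A +̂ A| ≥ 2|A| - 3 for |A| ≥ 2, with |A| = 7 giving ≥ 11.)

|A +̂ A| = 18


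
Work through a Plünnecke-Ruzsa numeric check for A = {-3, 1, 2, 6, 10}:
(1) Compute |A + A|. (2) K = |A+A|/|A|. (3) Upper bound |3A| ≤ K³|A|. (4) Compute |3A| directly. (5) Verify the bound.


|A| = 5.
Step 1: Compute A + A by enumerating all 25 pairs.
A + A = {-6, -2, -1, 2, 3, 4, 7, 8, 11, 12, 16, 20}, so |A + A| = 12.
Step 2: Doubling constant K = |A + A|/|A| = 12/5 = 12/5 ≈ 2.4000.
Step 3: Plünnecke-Ruzsa gives |3A| ≤ K³·|A| = (2.4000)³ · 5 ≈ 69.1200.
Step 4: Compute 3A = A + A + A directly by enumerating all triples (a,b,c) ∈ A³; |3A| = 22.
Step 5: Check 22 ≤ 69.1200? Yes ✓.

K = 12/5, Plünnecke-Ruzsa bound K³|A| ≈ 69.1200, |3A| = 22, inequality holds.


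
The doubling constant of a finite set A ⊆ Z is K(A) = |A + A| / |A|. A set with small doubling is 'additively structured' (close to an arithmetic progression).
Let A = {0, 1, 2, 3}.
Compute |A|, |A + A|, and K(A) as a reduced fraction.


|A| = 4.
Compute A + A by enumerating all 16 pairs.
A + A = {0, 1, 2, 3, 4, 5, 6}, so |A + A| = 7.
K = |A + A| / |A| = 7/4 (already in lowest terms) ≈ 1.7500.
Reference: AP of size 4 gives K = 7/4 ≈ 1.7500; a fully generic set of size 4 gives K ≈ 2.5000.

|A| = 4, |A + A| = 7, K = 7/4.


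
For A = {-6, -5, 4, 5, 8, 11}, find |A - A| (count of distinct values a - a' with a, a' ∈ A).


A - A = {a - a' : a, a' ∈ A}; |A| = 6.
Bounds: 2|A|-1 ≤ |A - A| ≤ |A|² - |A| + 1, i.e. 11 ≤ |A - A| ≤ 31.
Note: 0 ∈ A - A always (from a - a). The set is symmetric: if d ∈ A - A then -d ∈ A - A.
Enumerate nonzero differences d = a - a' with a > a' (then include -d):
Positive differences: {1, 3, 4, 6, 7, 9, 10, 11, 13, 14, 16, 17}
Full difference set: {0} ∪ (positive diffs) ∪ (negative diffs).
|A - A| = 1 + 2·12 = 25 (matches direct enumeration: 25).

|A - A| = 25


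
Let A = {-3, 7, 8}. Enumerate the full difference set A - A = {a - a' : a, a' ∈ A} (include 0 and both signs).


A - A = {a - a' : a, a' ∈ A}.
Compute a - a' for each ordered pair (a, a'):
a = -3: -3--3=0, -3-7=-10, -3-8=-11
a = 7: 7--3=10, 7-7=0, 7-8=-1
a = 8: 8--3=11, 8-7=1, 8-8=0
Collecting distinct values (and noting 0 appears from a-a):
A - A = {-11, -10, -1, 0, 1, 10, 11}
|A - A| = 7

A - A = {-11, -10, -1, 0, 1, 10, 11}


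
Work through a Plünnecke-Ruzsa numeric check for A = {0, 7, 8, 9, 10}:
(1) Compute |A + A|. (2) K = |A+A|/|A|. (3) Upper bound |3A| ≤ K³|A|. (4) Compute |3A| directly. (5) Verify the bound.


|A| = 5.
Step 1: Compute A + A by enumerating all 25 pairs.
A + A = {0, 7, 8, 9, 10, 14, 15, 16, 17, 18, 19, 20}, so |A + A| = 12.
Step 2: Doubling constant K = |A + A|/|A| = 12/5 = 12/5 ≈ 2.4000.
Step 3: Plünnecke-Ruzsa gives |3A| ≤ K³·|A| = (2.4000)³ · 5 ≈ 69.1200.
Step 4: Compute 3A = A + A + A directly by enumerating all triples (a,b,c) ∈ A³; |3A| = 22.
Step 5: Check 22 ≤ 69.1200? Yes ✓.

K = 12/5, Plünnecke-Ruzsa bound K³|A| ≈ 69.1200, |3A| = 22, inequality holds.


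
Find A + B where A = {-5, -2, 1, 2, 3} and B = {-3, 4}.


A + B = {a + b : a ∈ A, b ∈ B}.
Enumerate all |A|·|B| = 5·2 = 10 pairs (a, b) and collect distinct sums.
a = -5: -5+-3=-8, -5+4=-1
a = -2: -2+-3=-5, -2+4=2
a = 1: 1+-3=-2, 1+4=5
a = 2: 2+-3=-1, 2+4=6
a = 3: 3+-3=0, 3+4=7
Collecting distinct sums: A + B = {-8, -5, -2, -1, 0, 2, 5, 6, 7}
|A + B| = 9

A + B = {-8, -5, -2, -1, 0, 2, 5, 6, 7}


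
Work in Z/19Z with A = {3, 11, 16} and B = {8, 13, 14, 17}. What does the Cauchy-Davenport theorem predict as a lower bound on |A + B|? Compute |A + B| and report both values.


Cauchy-Davenport: |A + B| ≥ min(p, |A| + |B| - 1) for A, B nonempty in Z/pZ.
|A| = 3, |B| = 4, p = 19.
CD lower bound = min(19, 3 + 4 - 1) = min(19, 6) = 6.
Compute A + B mod 19 directly:
a = 3: 3+8=11, 3+13=16, 3+14=17, 3+17=1
a = 11: 11+8=0, 11+13=5, 11+14=6, 11+17=9
a = 16: 16+8=5, 16+13=10, 16+14=11, 16+17=14
A + B = {0, 1, 5, 6, 9, 10, 11, 14, 16, 17}, so |A + B| = 10.
Verify: 10 ≥ 6? Yes ✓.

CD lower bound = 6, actual |A + B| = 10.


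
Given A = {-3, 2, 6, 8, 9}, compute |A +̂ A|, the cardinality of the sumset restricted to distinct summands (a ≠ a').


Restricted sumset: A +̂ A = {a + a' : a ∈ A, a' ∈ A, a ≠ a'}.
Equivalently, take A + A and drop any sum 2a that is achievable ONLY as a + a for a ∈ A (i.e. sums representable only with equal summands).
Enumerate pairs (a, a') with a < a' (symmetric, so each unordered pair gives one sum; this covers all a ≠ a'):
  -3 + 2 = -1
  -3 + 6 = 3
  -3 + 8 = 5
  -3 + 9 = 6
  2 + 6 = 8
  2 + 8 = 10
  2 + 9 = 11
  6 + 8 = 14
  6 + 9 = 15
  8 + 9 = 17
Collected distinct sums: {-1, 3, 5, 6, 8, 10, 11, 14, 15, 17}
|A +̂ A| = 10
(Reference bound: |A +̂ A| ≥ 2|A| - 3 for |A| ≥ 2, with |A| = 5 giving ≥ 7.)

|A +̂ A| = 10


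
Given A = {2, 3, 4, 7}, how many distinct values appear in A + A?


A + A = {a + a' : a, a' ∈ A}; |A| = 4.
General bounds: 2|A| - 1 ≤ |A + A| ≤ |A|(|A|+1)/2, i.e. 7 ≤ |A + A| ≤ 10.
Lower bound 2|A|-1 is attained iff A is an arithmetic progression.
Enumerate sums a + a' for a ≤ a' (symmetric, so this suffices):
a = 2: 2+2=4, 2+3=5, 2+4=6, 2+7=9
a = 3: 3+3=6, 3+4=7, 3+7=10
a = 4: 4+4=8, 4+7=11
a = 7: 7+7=14
Distinct sums: {4, 5, 6, 7, 8, 9, 10, 11, 14}
|A + A| = 9

|A + A| = 9


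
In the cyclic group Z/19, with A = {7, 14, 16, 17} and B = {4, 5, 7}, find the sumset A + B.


Work in Z/19Z: reduce every sum a + b modulo 19.
Enumerate all 12 pairs:
a = 7: 7+4=11, 7+5=12, 7+7=14
a = 14: 14+4=18, 14+5=0, 14+7=2
a = 16: 16+4=1, 16+5=2, 16+7=4
a = 17: 17+4=2, 17+5=3, 17+7=5
Distinct residues collected: {0, 1, 2, 3, 4, 5, 11, 12, 14, 18}
|A + B| = 10 (out of 19 total residues).

A + B = {0, 1, 2, 3, 4, 5, 11, 12, 14, 18}


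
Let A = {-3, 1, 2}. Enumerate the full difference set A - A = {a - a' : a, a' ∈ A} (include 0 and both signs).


A - A = {a - a' : a, a' ∈ A}.
Compute a - a' for each ordered pair (a, a'):
a = -3: -3--3=0, -3-1=-4, -3-2=-5
a = 1: 1--3=4, 1-1=0, 1-2=-1
a = 2: 2--3=5, 2-1=1, 2-2=0
Collecting distinct values (and noting 0 appears from a-a):
A - A = {-5, -4, -1, 0, 1, 4, 5}
|A - A| = 7

A - A = {-5, -4, -1, 0, 1, 4, 5}


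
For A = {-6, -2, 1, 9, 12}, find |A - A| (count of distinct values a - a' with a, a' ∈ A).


A - A = {a - a' : a, a' ∈ A}; |A| = 5.
Bounds: 2|A|-1 ≤ |A - A| ≤ |A|² - |A| + 1, i.e. 9 ≤ |A - A| ≤ 21.
Note: 0 ∈ A - A always (from a - a). The set is symmetric: if d ∈ A - A then -d ∈ A - A.
Enumerate nonzero differences d = a - a' with a > a' (then include -d):
Positive differences: {3, 4, 7, 8, 11, 14, 15, 18}
Full difference set: {0} ∪ (positive diffs) ∪ (negative diffs).
|A - A| = 1 + 2·8 = 17 (matches direct enumeration: 17).

|A - A| = 17


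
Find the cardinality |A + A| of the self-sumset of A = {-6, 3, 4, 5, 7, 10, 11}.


A + A = {a + a' : a, a' ∈ A}; |A| = 7.
General bounds: 2|A| - 1 ≤ |A + A| ≤ |A|(|A|+1)/2, i.e. 13 ≤ |A + A| ≤ 28.
Lower bound 2|A|-1 is attained iff A is an arithmetic progression.
Enumerate sums a + a' for a ≤ a' (symmetric, so this suffices):
a = -6: -6+-6=-12, -6+3=-3, -6+4=-2, -6+5=-1, -6+7=1, -6+10=4, -6+11=5
a = 3: 3+3=6, 3+4=7, 3+5=8, 3+7=10, 3+10=13, 3+11=14
a = 4: 4+4=8, 4+5=9, 4+7=11, 4+10=14, 4+11=15
a = 5: 5+5=10, 5+7=12, 5+10=15, 5+11=16
a = 7: 7+7=14, 7+10=17, 7+11=18
a = 10: 10+10=20, 10+11=21
a = 11: 11+11=22
Distinct sums: {-12, -3, -2, -1, 1, 4, 5, 6, 7, 8, 9, 10, 11, 12, 13, 14, 15, 16, 17, 18, 20, 21, 22}
|A + A| = 23

|A + A| = 23


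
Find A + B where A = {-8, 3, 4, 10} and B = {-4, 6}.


A + B = {a + b : a ∈ A, b ∈ B}.
Enumerate all |A|·|B| = 4·2 = 8 pairs (a, b) and collect distinct sums.
a = -8: -8+-4=-12, -8+6=-2
a = 3: 3+-4=-1, 3+6=9
a = 4: 4+-4=0, 4+6=10
a = 10: 10+-4=6, 10+6=16
Collecting distinct sums: A + B = {-12, -2, -1, 0, 6, 9, 10, 16}
|A + B| = 8

A + B = {-12, -2, -1, 0, 6, 9, 10, 16}


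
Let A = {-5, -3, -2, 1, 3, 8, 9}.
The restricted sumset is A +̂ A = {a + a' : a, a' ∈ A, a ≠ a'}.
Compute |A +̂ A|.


Restricted sumset: A +̂ A = {a + a' : a ∈ A, a' ∈ A, a ≠ a'}.
Equivalently, take A + A and drop any sum 2a that is achievable ONLY as a + a for a ∈ A (i.e. sums representable only with equal summands).
Enumerate pairs (a, a') with a < a' (symmetric, so each unordered pair gives one sum; this covers all a ≠ a'):
  -5 + -3 = -8
  -5 + -2 = -7
  -5 + 1 = -4
  -5 + 3 = -2
  -5 + 8 = 3
  -5 + 9 = 4
  -3 + -2 = -5
  -3 + 1 = -2
  -3 + 3 = 0
  -3 + 8 = 5
  -3 + 9 = 6
  -2 + 1 = -1
  -2 + 3 = 1
  -2 + 8 = 6
  -2 + 9 = 7
  1 + 3 = 4
  1 + 8 = 9
  1 + 9 = 10
  3 + 8 = 11
  3 + 9 = 12
  8 + 9 = 17
Collected distinct sums: {-8, -7, -5, -4, -2, -1, 0, 1, 3, 4, 5, 6, 7, 9, 10, 11, 12, 17}
|A +̂ A| = 18
(Reference bound: |A +̂ A| ≥ 2|A| - 3 for |A| ≥ 2, with |A| = 7 giving ≥ 11.)

|A +̂ A| = 18


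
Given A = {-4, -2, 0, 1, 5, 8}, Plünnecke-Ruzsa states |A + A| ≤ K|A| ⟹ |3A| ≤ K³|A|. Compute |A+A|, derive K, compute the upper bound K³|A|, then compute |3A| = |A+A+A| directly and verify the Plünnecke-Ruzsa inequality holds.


|A| = 6.
Step 1: Compute A + A by enumerating all 36 pairs.
A + A = {-8, -6, -4, -3, -2, -1, 0, 1, 2, 3, 4, 5, 6, 8, 9, 10, 13, 16}, so |A + A| = 18.
Step 2: Doubling constant K = |A + A|/|A| = 18/6 = 18/6 ≈ 3.0000.
Step 3: Plünnecke-Ruzsa gives |3A| ≤ K³·|A| = (3.0000)³ · 6 ≈ 162.0000.
Step 4: Compute 3A = A + A + A directly by enumerating all triples (a,b,c) ∈ A³; |3A| = 31.
Step 5: Check 31 ≤ 162.0000? Yes ✓.

K = 18/6, Plünnecke-Ruzsa bound K³|A| ≈ 162.0000, |3A| = 31, inequality holds.


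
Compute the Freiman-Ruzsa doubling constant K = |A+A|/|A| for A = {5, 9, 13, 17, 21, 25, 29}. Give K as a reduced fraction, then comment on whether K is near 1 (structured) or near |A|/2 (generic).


|A| = 7.
Compute A + A by enumerating all 49 pairs.
A + A = {10, 14, 18, 22, 26, 30, 34, 38, 42, 46, 50, 54, 58}, so |A + A| = 13.
K = |A + A| / |A| = 13/7 (already in lowest terms) ≈ 1.8571.
Reference: AP of size 7 gives K = 13/7 ≈ 1.8571; a fully generic set of size 7 gives K ≈ 4.0000.

|A| = 7, |A + A| = 13, K = 13/7.


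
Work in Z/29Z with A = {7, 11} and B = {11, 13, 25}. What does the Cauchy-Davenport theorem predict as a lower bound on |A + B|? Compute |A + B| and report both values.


Cauchy-Davenport: |A + B| ≥ min(p, |A| + |B| - 1) for A, B nonempty in Z/pZ.
|A| = 2, |B| = 3, p = 29.
CD lower bound = min(29, 2 + 3 - 1) = min(29, 4) = 4.
Compute A + B mod 29 directly:
a = 7: 7+11=18, 7+13=20, 7+25=3
a = 11: 11+11=22, 11+13=24, 11+25=7
A + B = {3, 7, 18, 20, 22, 24}, so |A + B| = 6.
Verify: 6 ≥ 4? Yes ✓.

CD lower bound = 4, actual |A + B| = 6.


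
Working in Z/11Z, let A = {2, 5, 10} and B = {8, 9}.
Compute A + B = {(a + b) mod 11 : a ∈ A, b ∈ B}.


Work in Z/11Z: reduce every sum a + b modulo 11.
Enumerate all 6 pairs:
a = 2: 2+8=10, 2+9=0
a = 5: 5+8=2, 5+9=3
a = 10: 10+8=7, 10+9=8
Distinct residues collected: {0, 2, 3, 7, 8, 10}
|A + B| = 6 (out of 11 total residues).

A + B = {0, 2, 3, 7, 8, 10}


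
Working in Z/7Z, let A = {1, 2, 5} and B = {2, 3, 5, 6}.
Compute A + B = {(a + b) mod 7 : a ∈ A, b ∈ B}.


Work in Z/7Z: reduce every sum a + b modulo 7.
Enumerate all 12 pairs:
a = 1: 1+2=3, 1+3=4, 1+5=6, 1+6=0
a = 2: 2+2=4, 2+3=5, 2+5=0, 2+6=1
a = 5: 5+2=0, 5+3=1, 5+5=3, 5+6=4
Distinct residues collected: {0, 1, 3, 4, 5, 6}
|A + B| = 6 (out of 7 total residues).

A + B = {0, 1, 3, 4, 5, 6}


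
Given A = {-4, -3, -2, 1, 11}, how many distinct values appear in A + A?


A + A = {a + a' : a, a' ∈ A}; |A| = 5.
General bounds: 2|A| - 1 ≤ |A + A| ≤ |A|(|A|+1)/2, i.e. 9 ≤ |A + A| ≤ 15.
Lower bound 2|A|-1 is attained iff A is an arithmetic progression.
Enumerate sums a + a' for a ≤ a' (symmetric, so this suffices):
a = -4: -4+-4=-8, -4+-3=-7, -4+-2=-6, -4+1=-3, -4+11=7
a = -3: -3+-3=-6, -3+-2=-5, -3+1=-2, -3+11=8
a = -2: -2+-2=-4, -2+1=-1, -2+11=9
a = 1: 1+1=2, 1+11=12
a = 11: 11+11=22
Distinct sums: {-8, -7, -6, -5, -4, -3, -2, -1, 2, 7, 8, 9, 12, 22}
|A + A| = 14

|A + A| = 14


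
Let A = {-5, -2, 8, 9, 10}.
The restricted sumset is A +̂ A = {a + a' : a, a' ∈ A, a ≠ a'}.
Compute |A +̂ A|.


Restricted sumset: A +̂ A = {a + a' : a ∈ A, a' ∈ A, a ≠ a'}.
Equivalently, take A + A and drop any sum 2a that is achievable ONLY as a + a for a ∈ A (i.e. sums representable only with equal summands).
Enumerate pairs (a, a') with a < a' (symmetric, so each unordered pair gives one sum; this covers all a ≠ a'):
  -5 + -2 = -7
  -5 + 8 = 3
  -5 + 9 = 4
  -5 + 10 = 5
  -2 + 8 = 6
  -2 + 9 = 7
  -2 + 10 = 8
  8 + 9 = 17
  8 + 10 = 18
  9 + 10 = 19
Collected distinct sums: {-7, 3, 4, 5, 6, 7, 8, 17, 18, 19}
|A +̂ A| = 10
(Reference bound: |A +̂ A| ≥ 2|A| - 3 for |A| ≥ 2, with |A| = 5 giving ≥ 7.)

|A +̂ A| = 10


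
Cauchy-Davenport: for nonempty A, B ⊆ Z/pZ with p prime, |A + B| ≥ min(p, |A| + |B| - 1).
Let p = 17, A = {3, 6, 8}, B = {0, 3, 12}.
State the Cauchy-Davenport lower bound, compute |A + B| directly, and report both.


Cauchy-Davenport: |A + B| ≥ min(p, |A| + |B| - 1) for A, B nonempty in Z/pZ.
|A| = 3, |B| = 3, p = 17.
CD lower bound = min(17, 3 + 3 - 1) = min(17, 5) = 5.
Compute A + B mod 17 directly:
a = 3: 3+0=3, 3+3=6, 3+12=15
a = 6: 6+0=6, 6+3=9, 6+12=1
a = 8: 8+0=8, 8+3=11, 8+12=3
A + B = {1, 3, 6, 8, 9, 11, 15}, so |A + B| = 7.
Verify: 7 ≥ 5? Yes ✓.

CD lower bound = 5, actual |A + B| = 7.


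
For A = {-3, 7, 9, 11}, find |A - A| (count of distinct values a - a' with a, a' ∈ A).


A - A = {a - a' : a, a' ∈ A}; |A| = 4.
Bounds: 2|A|-1 ≤ |A - A| ≤ |A|² - |A| + 1, i.e. 7 ≤ |A - A| ≤ 13.
Note: 0 ∈ A - A always (from a - a). The set is symmetric: if d ∈ A - A then -d ∈ A - A.
Enumerate nonzero differences d = a - a' with a > a' (then include -d):
Positive differences: {2, 4, 10, 12, 14}
Full difference set: {0} ∪ (positive diffs) ∪ (negative diffs).
|A - A| = 1 + 2·5 = 11 (matches direct enumeration: 11).

|A - A| = 11


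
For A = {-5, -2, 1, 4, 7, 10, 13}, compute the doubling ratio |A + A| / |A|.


|A| = 7.
Compute A + A by enumerating all 49 pairs.
A + A = {-10, -7, -4, -1, 2, 5, 8, 11, 14, 17, 20, 23, 26}, so |A + A| = 13.
K = |A + A| / |A| = 13/7 (already in lowest terms) ≈ 1.8571.
Reference: AP of size 7 gives K = 13/7 ≈ 1.8571; a fully generic set of size 7 gives K ≈ 4.0000.

|A| = 7, |A + A| = 13, K = 13/7.


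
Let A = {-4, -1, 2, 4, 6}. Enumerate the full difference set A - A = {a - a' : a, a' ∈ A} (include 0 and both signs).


A - A = {a - a' : a, a' ∈ A}.
Compute a - a' for each ordered pair (a, a'):
a = -4: -4--4=0, -4--1=-3, -4-2=-6, -4-4=-8, -4-6=-10
a = -1: -1--4=3, -1--1=0, -1-2=-3, -1-4=-5, -1-6=-7
a = 2: 2--4=6, 2--1=3, 2-2=0, 2-4=-2, 2-6=-4
a = 4: 4--4=8, 4--1=5, 4-2=2, 4-4=0, 4-6=-2
a = 6: 6--4=10, 6--1=7, 6-2=4, 6-4=2, 6-6=0
Collecting distinct values (and noting 0 appears from a-a):
A - A = {-10, -8, -7, -6, -5, -4, -3, -2, 0, 2, 3, 4, 5, 6, 7, 8, 10}
|A - A| = 17

A - A = {-10, -8, -7, -6, -5, -4, -3, -2, 0, 2, 3, 4, 5, 6, 7, 8, 10}


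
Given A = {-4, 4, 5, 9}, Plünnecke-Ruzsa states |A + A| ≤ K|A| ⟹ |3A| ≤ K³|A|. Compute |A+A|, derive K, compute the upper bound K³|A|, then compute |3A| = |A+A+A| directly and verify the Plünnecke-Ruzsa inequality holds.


|A| = 4.
Step 1: Compute A + A by enumerating all 16 pairs.
A + A = {-8, 0, 1, 5, 8, 9, 10, 13, 14, 18}, so |A + A| = 10.
Step 2: Doubling constant K = |A + A|/|A| = 10/4 = 10/4 ≈ 2.5000.
Step 3: Plünnecke-Ruzsa gives |3A| ≤ K³·|A| = (2.5000)³ · 4 ≈ 62.5000.
Step 4: Compute 3A = A + A + A directly by enumerating all triples (a,b,c) ∈ A³; |3A| = 19.
Step 5: Check 19 ≤ 62.5000? Yes ✓.

K = 10/4, Plünnecke-Ruzsa bound K³|A| ≈ 62.5000, |3A| = 19, inequality holds.


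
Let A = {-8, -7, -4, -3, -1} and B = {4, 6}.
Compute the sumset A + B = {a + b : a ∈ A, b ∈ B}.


A + B = {a + b : a ∈ A, b ∈ B}.
Enumerate all |A|·|B| = 5·2 = 10 pairs (a, b) and collect distinct sums.
a = -8: -8+4=-4, -8+6=-2
a = -7: -7+4=-3, -7+6=-1
a = -4: -4+4=0, -4+6=2
a = -3: -3+4=1, -3+6=3
a = -1: -1+4=3, -1+6=5
Collecting distinct sums: A + B = {-4, -3, -2, -1, 0, 1, 2, 3, 5}
|A + B| = 9

A + B = {-4, -3, -2, -1, 0, 1, 2, 3, 5}


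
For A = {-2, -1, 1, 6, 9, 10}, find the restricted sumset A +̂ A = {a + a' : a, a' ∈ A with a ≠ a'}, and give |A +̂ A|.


Restricted sumset: A +̂ A = {a + a' : a ∈ A, a' ∈ A, a ≠ a'}.
Equivalently, take A + A and drop any sum 2a that is achievable ONLY as a + a for a ∈ A (i.e. sums representable only with equal summands).
Enumerate pairs (a, a') with a < a' (symmetric, so each unordered pair gives one sum; this covers all a ≠ a'):
  -2 + -1 = -3
  -2 + 1 = -1
  -2 + 6 = 4
  -2 + 9 = 7
  -2 + 10 = 8
  -1 + 1 = 0
  -1 + 6 = 5
  -1 + 9 = 8
  -1 + 10 = 9
  1 + 6 = 7
  1 + 9 = 10
  1 + 10 = 11
  6 + 9 = 15
  6 + 10 = 16
  9 + 10 = 19
Collected distinct sums: {-3, -1, 0, 4, 5, 7, 8, 9, 10, 11, 15, 16, 19}
|A +̂ A| = 13
(Reference bound: |A +̂ A| ≥ 2|A| - 3 for |A| ≥ 2, with |A| = 6 giving ≥ 9.)

|A +̂ A| = 13


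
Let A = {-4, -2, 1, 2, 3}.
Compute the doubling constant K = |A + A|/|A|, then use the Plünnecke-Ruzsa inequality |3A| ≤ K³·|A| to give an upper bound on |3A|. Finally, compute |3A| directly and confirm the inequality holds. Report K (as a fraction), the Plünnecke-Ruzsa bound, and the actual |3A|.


|A| = 5.
Step 1: Compute A + A by enumerating all 25 pairs.
A + A = {-8, -6, -4, -3, -2, -1, 0, 1, 2, 3, 4, 5, 6}, so |A + A| = 13.
Step 2: Doubling constant K = |A + A|/|A| = 13/5 = 13/5 ≈ 2.6000.
Step 3: Plünnecke-Ruzsa gives |3A| ≤ K³·|A| = (2.6000)³ · 5 ≈ 87.8800.
Step 4: Compute 3A = A + A + A directly by enumerating all triples (a,b,c) ∈ A³; |3A| = 20.
Step 5: Check 20 ≤ 87.8800? Yes ✓.

K = 13/5, Plünnecke-Ruzsa bound K³|A| ≈ 87.8800, |3A| = 20, inequality holds.


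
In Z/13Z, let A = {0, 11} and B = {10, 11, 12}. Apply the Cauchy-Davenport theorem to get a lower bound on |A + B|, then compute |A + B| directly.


Cauchy-Davenport: |A + B| ≥ min(p, |A| + |B| - 1) for A, B nonempty in Z/pZ.
|A| = 2, |B| = 3, p = 13.
CD lower bound = min(13, 2 + 3 - 1) = min(13, 4) = 4.
Compute A + B mod 13 directly:
a = 0: 0+10=10, 0+11=11, 0+12=12
a = 11: 11+10=8, 11+11=9, 11+12=10
A + B = {8, 9, 10, 11, 12}, so |A + B| = 5.
Verify: 5 ≥ 4? Yes ✓.

CD lower bound = 4, actual |A + B| = 5.


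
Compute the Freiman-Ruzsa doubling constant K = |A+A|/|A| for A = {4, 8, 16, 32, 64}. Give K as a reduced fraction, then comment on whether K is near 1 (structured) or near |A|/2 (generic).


|A| = 5.
Compute A + A by enumerating all 25 pairs.
A + A = {8, 12, 16, 20, 24, 32, 36, 40, 48, 64, 68, 72, 80, 96, 128}, so |A + A| = 15.
K = |A + A| / |A| = 15/5 = 3/1 ≈ 3.0000.
Reference: AP of size 5 gives K = 9/5 ≈ 1.8000; a fully generic set of size 5 gives K ≈ 3.0000.

|A| = 5, |A + A| = 15, K = 15/5 = 3/1.


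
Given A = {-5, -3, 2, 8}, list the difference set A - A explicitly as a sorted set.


A - A = {a - a' : a, a' ∈ A}.
Compute a - a' for each ordered pair (a, a'):
a = -5: -5--5=0, -5--3=-2, -5-2=-7, -5-8=-13
a = -3: -3--5=2, -3--3=0, -3-2=-5, -3-8=-11
a = 2: 2--5=7, 2--3=5, 2-2=0, 2-8=-6
a = 8: 8--5=13, 8--3=11, 8-2=6, 8-8=0
Collecting distinct values (and noting 0 appears from a-a):
A - A = {-13, -11, -7, -6, -5, -2, 0, 2, 5, 6, 7, 11, 13}
|A - A| = 13

A - A = {-13, -11, -7, -6, -5, -2, 0, 2, 5, 6, 7, 11, 13}


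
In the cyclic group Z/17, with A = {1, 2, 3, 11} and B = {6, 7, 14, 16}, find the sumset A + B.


Work in Z/17Z: reduce every sum a + b modulo 17.
Enumerate all 16 pairs:
a = 1: 1+6=7, 1+7=8, 1+14=15, 1+16=0
a = 2: 2+6=8, 2+7=9, 2+14=16, 2+16=1
a = 3: 3+6=9, 3+7=10, 3+14=0, 3+16=2
a = 11: 11+6=0, 11+7=1, 11+14=8, 11+16=10
Distinct residues collected: {0, 1, 2, 7, 8, 9, 10, 15, 16}
|A + B| = 9 (out of 17 total residues).

A + B = {0, 1, 2, 7, 8, 9, 10, 15, 16}


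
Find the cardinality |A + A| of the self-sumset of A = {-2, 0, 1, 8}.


A + A = {a + a' : a, a' ∈ A}; |A| = 4.
General bounds: 2|A| - 1 ≤ |A + A| ≤ |A|(|A|+1)/2, i.e. 7 ≤ |A + A| ≤ 10.
Lower bound 2|A|-1 is attained iff A is an arithmetic progression.
Enumerate sums a + a' for a ≤ a' (symmetric, so this suffices):
a = -2: -2+-2=-4, -2+0=-2, -2+1=-1, -2+8=6
a = 0: 0+0=0, 0+1=1, 0+8=8
a = 1: 1+1=2, 1+8=9
a = 8: 8+8=16
Distinct sums: {-4, -2, -1, 0, 1, 2, 6, 8, 9, 16}
|A + A| = 10

|A + A| = 10


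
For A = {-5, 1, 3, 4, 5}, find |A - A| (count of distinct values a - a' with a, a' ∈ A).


A - A = {a - a' : a, a' ∈ A}; |A| = 5.
Bounds: 2|A|-1 ≤ |A - A| ≤ |A|² - |A| + 1, i.e. 9 ≤ |A - A| ≤ 21.
Note: 0 ∈ A - A always (from a - a). The set is symmetric: if d ∈ A - A then -d ∈ A - A.
Enumerate nonzero differences d = a - a' with a > a' (then include -d):
Positive differences: {1, 2, 3, 4, 6, 8, 9, 10}
Full difference set: {0} ∪ (positive diffs) ∪ (negative diffs).
|A - A| = 1 + 2·8 = 17 (matches direct enumeration: 17).

|A - A| = 17


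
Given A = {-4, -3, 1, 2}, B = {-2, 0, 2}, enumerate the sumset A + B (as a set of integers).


A + B = {a + b : a ∈ A, b ∈ B}.
Enumerate all |A|·|B| = 4·3 = 12 pairs (a, b) and collect distinct sums.
a = -4: -4+-2=-6, -4+0=-4, -4+2=-2
a = -3: -3+-2=-5, -3+0=-3, -3+2=-1
a = 1: 1+-2=-1, 1+0=1, 1+2=3
a = 2: 2+-2=0, 2+0=2, 2+2=4
Collecting distinct sums: A + B = {-6, -5, -4, -3, -2, -1, 0, 1, 2, 3, 4}
|A + B| = 11

A + B = {-6, -5, -4, -3, -2, -1, 0, 1, 2, 3, 4}


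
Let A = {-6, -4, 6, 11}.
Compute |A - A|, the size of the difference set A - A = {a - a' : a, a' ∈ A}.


A - A = {a - a' : a, a' ∈ A}; |A| = 4.
Bounds: 2|A|-1 ≤ |A - A| ≤ |A|² - |A| + 1, i.e. 7 ≤ |A - A| ≤ 13.
Note: 0 ∈ A - A always (from a - a). The set is symmetric: if d ∈ A - A then -d ∈ A - A.
Enumerate nonzero differences d = a - a' with a > a' (then include -d):
Positive differences: {2, 5, 10, 12, 15, 17}
Full difference set: {0} ∪ (positive diffs) ∪ (negative diffs).
|A - A| = 1 + 2·6 = 13 (matches direct enumeration: 13).

|A - A| = 13


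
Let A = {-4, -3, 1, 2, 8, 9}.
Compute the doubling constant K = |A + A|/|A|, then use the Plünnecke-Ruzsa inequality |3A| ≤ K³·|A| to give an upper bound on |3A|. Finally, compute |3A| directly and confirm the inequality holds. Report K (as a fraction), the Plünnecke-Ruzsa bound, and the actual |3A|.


|A| = 6.
Step 1: Compute A + A by enumerating all 36 pairs.
A + A = {-8, -7, -6, -3, -2, -1, 2, 3, 4, 5, 6, 9, 10, 11, 16, 17, 18}, so |A + A| = 17.
Step 2: Doubling constant K = |A + A|/|A| = 17/6 = 17/6 ≈ 2.8333.
Step 3: Plünnecke-Ruzsa gives |3A| ≤ K³·|A| = (2.8333)³ · 6 ≈ 136.4722.
Step 4: Compute 3A = A + A + A directly by enumerating all triples (a,b,c) ∈ A³; |3A| = 33.
Step 5: Check 33 ≤ 136.4722? Yes ✓.

K = 17/6, Plünnecke-Ruzsa bound K³|A| ≈ 136.4722, |3A| = 33, inequality holds.


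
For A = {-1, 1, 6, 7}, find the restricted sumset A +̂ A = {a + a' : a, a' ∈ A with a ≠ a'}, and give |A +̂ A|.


Restricted sumset: A +̂ A = {a + a' : a ∈ A, a' ∈ A, a ≠ a'}.
Equivalently, take A + A and drop any sum 2a that is achievable ONLY as a + a for a ∈ A (i.e. sums representable only with equal summands).
Enumerate pairs (a, a') with a < a' (symmetric, so each unordered pair gives one sum; this covers all a ≠ a'):
  -1 + 1 = 0
  -1 + 6 = 5
  -1 + 7 = 6
  1 + 6 = 7
  1 + 7 = 8
  6 + 7 = 13
Collected distinct sums: {0, 5, 6, 7, 8, 13}
|A +̂ A| = 6
(Reference bound: |A +̂ A| ≥ 2|A| - 3 for |A| ≥ 2, with |A| = 4 giving ≥ 5.)

|A +̂ A| = 6


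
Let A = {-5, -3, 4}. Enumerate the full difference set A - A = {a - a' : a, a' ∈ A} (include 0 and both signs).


A - A = {a - a' : a, a' ∈ A}.
Compute a - a' for each ordered pair (a, a'):
a = -5: -5--5=0, -5--3=-2, -5-4=-9
a = -3: -3--5=2, -3--3=0, -3-4=-7
a = 4: 4--5=9, 4--3=7, 4-4=0
Collecting distinct values (and noting 0 appears from a-a):
A - A = {-9, -7, -2, 0, 2, 7, 9}
|A - A| = 7

A - A = {-9, -7, -2, 0, 2, 7, 9}


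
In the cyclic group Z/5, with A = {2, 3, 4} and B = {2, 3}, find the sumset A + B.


Work in Z/5Z: reduce every sum a + b modulo 5.
Enumerate all 6 pairs:
a = 2: 2+2=4, 2+3=0
a = 3: 3+2=0, 3+3=1
a = 4: 4+2=1, 4+3=2
Distinct residues collected: {0, 1, 2, 4}
|A + B| = 4 (out of 5 total residues).

A + B = {0, 1, 2, 4}


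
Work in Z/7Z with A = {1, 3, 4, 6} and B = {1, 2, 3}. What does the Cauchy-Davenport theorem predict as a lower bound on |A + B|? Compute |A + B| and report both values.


Cauchy-Davenport: |A + B| ≥ min(p, |A| + |B| - 1) for A, B nonempty in Z/pZ.
|A| = 4, |B| = 3, p = 7.
CD lower bound = min(7, 4 + 3 - 1) = min(7, 6) = 6.
Compute A + B mod 7 directly:
a = 1: 1+1=2, 1+2=3, 1+3=4
a = 3: 3+1=4, 3+2=5, 3+3=6
a = 4: 4+1=5, 4+2=6, 4+3=0
a = 6: 6+1=0, 6+2=1, 6+3=2
A + B = {0, 1, 2, 3, 4, 5, 6}, so |A + B| = 7.
Verify: 7 ≥ 6? Yes ✓.

CD lower bound = 6, actual |A + B| = 7.


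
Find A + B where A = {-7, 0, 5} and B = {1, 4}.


A + B = {a + b : a ∈ A, b ∈ B}.
Enumerate all |A|·|B| = 3·2 = 6 pairs (a, b) and collect distinct sums.
a = -7: -7+1=-6, -7+4=-3
a = 0: 0+1=1, 0+4=4
a = 5: 5+1=6, 5+4=9
Collecting distinct sums: A + B = {-6, -3, 1, 4, 6, 9}
|A + B| = 6

A + B = {-6, -3, 1, 4, 6, 9}


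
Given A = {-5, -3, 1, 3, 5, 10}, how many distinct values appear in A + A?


A + A = {a + a' : a, a' ∈ A}; |A| = 6.
General bounds: 2|A| - 1 ≤ |A + A| ≤ |A|(|A|+1)/2, i.e. 11 ≤ |A + A| ≤ 21.
Lower bound 2|A|-1 is attained iff A is an arithmetic progression.
Enumerate sums a + a' for a ≤ a' (symmetric, so this suffices):
a = -5: -5+-5=-10, -5+-3=-8, -5+1=-4, -5+3=-2, -5+5=0, -5+10=5
a = -3: -3+-3=-6, -3+1=-2, -3+3=0, -3+5=2, -3+10=7
a = 1: 1+1=2, 1+3=4, 1+5=6, 1+10=11
a = 3: 3+3=6, 3+5=8, 3+10=13
a = 5: 5+5=10, 5+10=15
a = 10: 10+10=20
Distinct sums: {-10, -8, -6, -4, -2, 0, 2, 4, 5, 6, 7, 8, 10, 11, 13, 15, 20}
|A + A| = 17

|A + A| = 17


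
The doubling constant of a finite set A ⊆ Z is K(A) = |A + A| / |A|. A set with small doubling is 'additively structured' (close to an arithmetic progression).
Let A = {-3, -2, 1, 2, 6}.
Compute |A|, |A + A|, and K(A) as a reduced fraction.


|A| = 5.
Compute A + A by enumerating all 25 pairs.
A + A = {-6, -5, -4, -2, -1, 0, 2, 3, 4, 7, 8, 12}, so |A + A| = 12.
K = |A + A| / |A| = 12/5 (already in lowest terms) ≈ 2.4000.
Reference: AP of size 5 gives K = 9/5 ≈ 1.8000; a fully generic set of size 5 gives K ≈ 3.0000.

|A| = 5, |A + A| = 12, K = 12/5.


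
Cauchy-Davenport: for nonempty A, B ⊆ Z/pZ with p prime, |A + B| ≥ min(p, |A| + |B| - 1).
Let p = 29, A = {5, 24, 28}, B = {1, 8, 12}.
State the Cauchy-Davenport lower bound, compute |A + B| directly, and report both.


Cauchy-Davenport: |A + B| ≥ min(p, |A| + |B| - 1) for A, B nonempty in Z/pZ.
|A| = 3, |B| = 3, p = 29.
CD lower bound = min(29, 3 + 3 - 1) = min(29, 5) = 5.
Compute A + B mod 29 directly:
a = 5: 5+1=6, 5+8=13, 5+12=17
a = 24: 24+1=25, 24+8=3, 24+12=7
a = 28: 28+1=0, 28+8=7, 28+12=11
A + B = {0, 3, 6, 7, 11, 13, 17, 25}, so |A + B| = 8.
Verify: 8 ≥ 5? Yes ✓.

CD lower bound = 5, actual |A + B| = 8.


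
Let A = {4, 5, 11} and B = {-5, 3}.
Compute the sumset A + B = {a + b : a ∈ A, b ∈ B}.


A + B = {a + b : a ∈ A, b ∈ B}.
Enumerate all |A|·|B| = 3·2 = 6 pairs (a, b) and collect distinct sums.
a = 4: 4+-5=-1, 4+3=7
a = 5: 5+-5=0, 5+3=8
a = 11: 11+-5=6, 11+3=14
Collecting distinct sums: A + B = {-1, 0, 6, 7, 8, 14}
|A + B| = 6

A + B = {-1, 0, 6, 7, 8, 14}


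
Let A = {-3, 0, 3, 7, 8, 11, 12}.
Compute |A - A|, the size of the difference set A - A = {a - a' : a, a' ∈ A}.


A - A = {a - a' : a, a' ∈ A}; |A| = 7.
Bounds: 2|A|-1 ≤ |A - A| ≤ |A|² - |A| + 1, i.e. 13 ≤ |A - A| ≤ 43.
Note: 0 ∈ A - A always (from a - a). The set is symmetric: if d ∈ A - A then -d ∈ A - A.
Enumerate nonzero differences d = a - a' with a > a' (then include -d):
Positive differences: {1, 3, 4, 5, 6, 7, 8, 9, 10, 11, 12, 14, 15}
Full difference set: {0} ∪ (positive diffs) ∪ (negative diffs).
|A - A| = 1 + 2·13 = 27 (matches direct enumeration: 27).

|A - A| = 27


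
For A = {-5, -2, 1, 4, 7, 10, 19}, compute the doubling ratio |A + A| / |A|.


|A| = 7.
Compute A + A by enumerating all 49 pairs.
A + A = {-10, -7, -4, -1, 2, 5, 8, 11, 14, 17, 20, 23, 26, 29, 38}, so |A + A| = 15.
K = |A + A| / |A| = 15/7 (already in lowest terms) ≈ 2.1429.
Reference: AP of size 7 gives K = 13/7 ≈ 1.8571; a fully generic set of size 7 gives K ≈ 4.0000.

|A| = 7, |A + A| = 15, K = 15/7.


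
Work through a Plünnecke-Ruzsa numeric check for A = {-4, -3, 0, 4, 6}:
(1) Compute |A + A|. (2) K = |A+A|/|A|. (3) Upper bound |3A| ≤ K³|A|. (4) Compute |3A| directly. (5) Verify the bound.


|A| = 5.
Step 1: Compute A + A by enumerating all 25 pairs.
A + A = {-8, -7, -6, -4, -3, 0, 1, 2, 3, 4, 6, 8, 10, 12}, so |A + A| = 14.
Step 2: Doubling constant K = |A + A|/|A| = 14/5 = 14/5 ≈ 2.8000.
Step 3: Plünnecke-Ruzsa gives |3A| ≤ K³·|A| = (2.8000)³ · 5 ≈ 109.7600.
Step 4: Compute 3A = A + A + A directly by enumerating all triples (a,b,c) ∈ A³; |3A| = 26.
Step 5: Check 26 ≤ 109.7600? Yes ✓.

K = 14/5, Plünnecke-Ruzsa bound K³|A| ≈ 109.7600, |3A| = 26, inequality holds.


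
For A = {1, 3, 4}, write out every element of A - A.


A - A = {a - a' : a, a' ∈ A}.
Compute a - a' for each ordered pair (a, a'):
a = 1: 1-1=0, 1-3=-2, 1-4=-3
a = 3: 3-1=2, 3-3=0, 3-4=-1
a = 4: 4-1=3, 4-3=1, 4-4=0
Collecting distinct values (and noting 0 appears from a-a):
A - A = {-3, -2, -1, 0, 1, 2, 3}
|A - A| = 7

A - A = {-3, -2, -1, 0, 1, 2, 3}


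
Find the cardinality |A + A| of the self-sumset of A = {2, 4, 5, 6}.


A + A = {a + a' : a, a' ∈ A}; |A| = 4.
General bounds: 2|A| - 1 ≤ |A + A| ≤ |A|(|A|+1)/2, i.e. 7 ≤ |A + A| ≤ 10.
Lower bound 2|A|-1 is attained iff A is an arithmetic progression.
Enumerate sums a + a' for a ≤ a' (symmetric, so this suffices):
a = 2: 2+2=4, 2+4=6, 2+5=7, 2+6=8
a = 4: 4+4=8, 4+5=9, 4+6=10
a = 5: 5+5=10, 5+6=11
a = 6: 6+6=12
Distinct sums: {4, 6, 7, 8, 9, 10, 11, 12}
|A + A| = 8

|A + A| = 8


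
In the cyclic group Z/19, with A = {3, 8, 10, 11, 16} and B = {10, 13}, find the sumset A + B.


Work in Z/19Z: reduce every sum a + b modulo 19.
Enumerate all 10 pairs:
a = 3: 3+10=13, 3+13=16
a = 8: 8+10=18, 8+13=2
a = 10: 10+10=1, 10+13=4
a = 11: 11+10=2, 11+13=5
a = 16: 16+10=7, 16+13=10
Distinct residues collected: {1, 2, 4, 5, 7, 10, 13, 16, 18}
|A + B| = 9 (out of 19 total residues).

A + B = {1, 2, 4, 5, 7, 10, 13, 16, 18}


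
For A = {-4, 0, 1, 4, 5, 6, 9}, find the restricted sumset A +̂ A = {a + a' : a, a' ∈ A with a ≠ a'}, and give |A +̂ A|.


Restricted sumset: A +̂ A = {a + a' : a ∈ A, a' ∈ A, a ≠ a'}.
Equivalently, take A + A and drop any sum 2a that is achievable ONLY as a + a for a ∈ A (i.e. sums representable only with equal summands).
Enumerate pairs (a, a') with a < a' (symmetric, so each unordered pair gives one sum; this covers all a ≠ a'):
  -4 + 0 = -4
  -4 + 1 = -3
  -4 + 4 = 0
  -4 + 5 = 1
  -4 + 6 = 2
  -4 + 9 = 5
  0 + 1 = 1
  0 + 4 = 4
  0 + 5 = 5
  0 + 6 = 6
  0 + 9 = 9
  1 + 4 = 5
  1 + 5 = 6
  1 + 6 = 7
  1 + 9 = 10
  4 + 5 = 9
  4 + 6 = 10
  4 + 9 = 13
  5 + 6 = 11
  5 + 9 = 14
  6 + 9 = 15
Collected distinct sums: {-4, -3, 0, 1, 2, 4, 5, 6, 7, 9, 10, 11, 13, 14, 15}
|A +̂ A| = 15
(Reference bound: |A +̂ A| ≥ 2|A| - 3 for |A| ≥ 2, with |A| = 7 giving ≥ 11.)

|A +̂ A| = 15


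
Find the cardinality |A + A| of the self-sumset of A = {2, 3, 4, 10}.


A + A = {a + a' : a, a' ∈ A}; |A| = 4.
General bounds: 2|A| - 1 ≤ |A + A| ≤ |A|(|A|+1)/2, i.e. 7 ≤ |A + A| ≤ 10.
Lower bound 2|A|-1 is attained iff A is an arithmetic progression.
Enumerate sums a + a' for a ≤ a' (symmetric, so this suffices):
a = 2: 2+2=4, 2+3=5, 2+4=6, 2+10=12
a = 3: 3+3=6, 3+4=7, 3+10=13
a = 4: 4+4=8, 4+10=14
a = 10: 10+10=20
Distinct sums: {4, 5, 6, 7, 8, 12, 13, 14, 20}
|A + A| = 9

|A + A| = 9


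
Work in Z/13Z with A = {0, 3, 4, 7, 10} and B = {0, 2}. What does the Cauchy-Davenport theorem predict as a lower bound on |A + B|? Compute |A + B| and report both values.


Cauchy-Davenport: |A + B| ≥ min(p, |A| + |B| - 1) for A, B nonempty in Z/pZ.
|A| = 5, |B| = 2, p = 13.
CD lower bound = min(13, 5 + 2 - 1) = min(13, 6) = 6.
Compute A + B mod 13 directly:
a = 0: 0+0=0, 0+2=2
a = 3: 3+0=3, 3+2=5
a = 4: 4+0=4, 4+2=6
a = 7: 7+0=7, 7+2=9
a = 10: 10+0=10, 10+2=12
A + B = {0, 2, 3, 4, 5, 6, 7, 9, 10, 12}, so |A + B| = 10.
Verify: 10 ≥ 6? Yes ✓.

CD lower bound = 6, actual |A + B| = 10.


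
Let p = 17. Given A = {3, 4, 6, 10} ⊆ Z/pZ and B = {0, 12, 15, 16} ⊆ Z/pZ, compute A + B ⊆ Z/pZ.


Work in Z/17Z: reduce every sum a + b modulo 17.
Enumerate all 16 pairs:
a = 3: 3+0=3, 3+12=15, 3+15=1, 3+16=2
a = 4: 4+0=4, 4+12=16, 4+15=2, 4+16=3
a = 6: 6+0=6, 6+12=1, 6+15=4, 6+16=5
a = 10: 10+0=10, 10+12=5, 10+15=8, 10+16=9
Distinct residues collected: {1, 2, 3, 4, 5, 6, 8, 9, 10, 15, 16}
|A + B| = 11 (out of 17 total residues).

A + B = {1, 2, 3, 4, 5, 6, 8, 9, 10, 15, 16}
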